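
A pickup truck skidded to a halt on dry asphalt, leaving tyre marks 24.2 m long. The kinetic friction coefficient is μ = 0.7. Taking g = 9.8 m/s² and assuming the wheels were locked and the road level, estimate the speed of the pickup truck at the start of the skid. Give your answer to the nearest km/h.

Initial speed ≈ 66 km/h

Deceleration a = μg = 0.7 × 9.8 = 6.860 m/s².
v = √(2a·d) = √(2 × 6.860 × 24.2) = √332.024 = 18.2215 m/s.
= 18.2215 × 3.6 = 65.597 km/h.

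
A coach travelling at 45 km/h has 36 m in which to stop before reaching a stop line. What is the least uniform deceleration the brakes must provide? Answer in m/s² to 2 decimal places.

45 km/h ÷ 3.6 = 12.5000 m/s.
v² = 2a·d ⇒ a = v²/(2d) = 12.5000² / (2 × 36.000) = 156.250 / 72.000 = 2.1701 m/s².

Required deceleration ≈ 2.17 m/s²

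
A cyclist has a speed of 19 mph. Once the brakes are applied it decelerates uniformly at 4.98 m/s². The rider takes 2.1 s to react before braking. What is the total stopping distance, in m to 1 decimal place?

Total stopping distance ≈ 25.1 m

19 mph × 0.44704 = 8.4938 m/s.
Reaction distance = v·t_r = 8.4938 × 2.1 = 17.837 m.
Braking distance = v²/(2a) = 8.4938² / (2 × 4.980) = 72.145 / 9.960 = 7.243 m.
Total = 17.837 + 7.243 = 25.080 m.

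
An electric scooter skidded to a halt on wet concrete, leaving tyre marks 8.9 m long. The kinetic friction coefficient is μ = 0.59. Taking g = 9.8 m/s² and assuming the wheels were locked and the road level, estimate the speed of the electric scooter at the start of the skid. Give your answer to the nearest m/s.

Deceleration a = μg = 0.59 × 9.8 = 5.782 m/s².
v = √(2a·d) = √(2 × 5.782 × 8.9) = √102.920 = 10.1449 m/s.

Initial speed ≈ 10 m/s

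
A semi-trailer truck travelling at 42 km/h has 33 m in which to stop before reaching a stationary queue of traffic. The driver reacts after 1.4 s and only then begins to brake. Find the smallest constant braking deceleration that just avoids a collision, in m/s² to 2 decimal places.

42 km/h ÷ 3.6 = 11.6667 m/s.
Distance covered during reaction = 11.6667 × 1.4 = 16.333 m.
Distance available for braking: 33 − 16.333 = 16.667 m.
v² = 2a·d ⇒ a = v²/(2d) = 11.6667² / (2 × 16.667) = 136.112 / 33.334 = 4.0833 m/s².

Required deceleration ≈ 4.08 m/s²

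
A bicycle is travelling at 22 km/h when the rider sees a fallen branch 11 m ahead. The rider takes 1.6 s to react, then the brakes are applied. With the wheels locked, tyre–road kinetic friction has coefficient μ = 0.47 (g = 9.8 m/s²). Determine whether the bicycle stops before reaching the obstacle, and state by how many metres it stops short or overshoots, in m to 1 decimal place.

22 km/h ÷ 3.6 = 6.1111 m/s.
a = μg = 0.47 × 9.8 = 4.606 m/s².
Reaction distance = 6.1111 × 1.6 = 9.778 m.
Braking distance = v²/(2a) = 37.346 / 9.212 = 4.054 m.
Total stopping distance = 9.778 + 4.054 = 13.832 m, vs 11 m available — it cannot stop in time and overshoots by 13.832 − 11 = 2.832 m.

No — it overshoots by 2.8 m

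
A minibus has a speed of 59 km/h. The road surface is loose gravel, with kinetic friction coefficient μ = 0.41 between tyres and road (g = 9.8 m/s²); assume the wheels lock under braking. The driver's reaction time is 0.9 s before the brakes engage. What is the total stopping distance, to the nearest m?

59 km/h ÷ 3.6 = 16.3889 m/s.
a = μg = 0.41 × 9.8 = 4.018 m/s².
Reaction distance = v·t_r = 16.3889 × 0.9 = 14.750 m.
Braking distance = v²/(2a) = 16.3889² / (2 × 4.018) = 268.596 / 8.036 = 33.424 m.
Total = 14.750 + 33.424 = 48.174 m.

Total stopping distance ≈ 48 m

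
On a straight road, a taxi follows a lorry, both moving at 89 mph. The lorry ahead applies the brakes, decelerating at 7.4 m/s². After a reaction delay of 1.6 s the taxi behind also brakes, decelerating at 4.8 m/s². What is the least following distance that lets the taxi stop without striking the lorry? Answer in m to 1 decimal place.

89 mph × 0.44704 = 39.7866 m/s.
Leader travels v²/(2a_L) = 1582.974 / 14.800 = 106.958 m before stopping.
Follower covers v·t_r = 39.7866 × 1.6 = 63.659 m while reacting, then v²/(2a_F) = 1582.974 / 9.600 = 164.893 m while braking, for a total of 63.659 + 164.893 = 228.552 m.
Since a_F ≤ a_L and the follower starts braking later, the follower is never slower than the leader, so the closest approach is when both have stopped.
Minimum gap = 228.552 − 106.958 = 121.594 m.

Minimum gap ≈ 121.6 m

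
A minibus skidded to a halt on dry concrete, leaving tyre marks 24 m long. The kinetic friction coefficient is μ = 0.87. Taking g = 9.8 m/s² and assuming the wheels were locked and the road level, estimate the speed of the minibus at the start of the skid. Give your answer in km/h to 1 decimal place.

Initial speed ≈ 72.8 km/h

Deceleration a = μg = 0.87 × 9.8 = 8.526 m/s².
v = √(2a·d) = √(2 × 8.526 × 24) = √409.248 = 20.2299 m/s.
= 20.2299 × 3.6 = 72.828 km/h.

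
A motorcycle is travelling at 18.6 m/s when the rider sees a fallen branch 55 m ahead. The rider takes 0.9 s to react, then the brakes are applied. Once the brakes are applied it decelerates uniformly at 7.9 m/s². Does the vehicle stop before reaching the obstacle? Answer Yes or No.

Reaction distance = 18.6000 × 0.9 = 16.740 m.
Braking distance = v²/(2a) = 345.960 / 15.800 = 21.896 m.
Total stopping distance = 16.740 + 21.896 = 38.636 m, vs 55 m available — it stops with 55 − 38.636 = 16.364 m to spare.

Yes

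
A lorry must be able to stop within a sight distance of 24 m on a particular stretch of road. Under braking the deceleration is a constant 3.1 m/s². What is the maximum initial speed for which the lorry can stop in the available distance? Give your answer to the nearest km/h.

Maximum speed ≈ 44 km/h

v²/(2a) = d ⇒ v = √(2 × 3.100 × 24) = √148.80 = 12.1984 m/s.
12.1984 m/s × 3.6 = 43.914 km/h.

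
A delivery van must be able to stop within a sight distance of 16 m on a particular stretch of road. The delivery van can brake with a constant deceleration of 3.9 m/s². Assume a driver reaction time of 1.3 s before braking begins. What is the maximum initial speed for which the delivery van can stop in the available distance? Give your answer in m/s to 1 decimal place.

Maximum speed ≈ 7.2 m/s

Stopping distance: v·t_r + v²/(2a) = 16 with t_r = 1.3 s and a = 3.900 m/s².
So v² + 10.140 v − 124.80 = 0.
Positive root: v = −a·t_r + √((a·t_r)² + 2a·d) = −5.070 + √(25.705 + 124.80) = 7.1980 m/s.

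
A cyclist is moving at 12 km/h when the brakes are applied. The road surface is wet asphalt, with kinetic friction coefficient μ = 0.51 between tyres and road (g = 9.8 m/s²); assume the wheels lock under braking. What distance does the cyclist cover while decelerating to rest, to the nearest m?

12 km/h ÷ 3.6 = 3.3333 m/s.
a = μg = 0.51 × 9.8 = 4.998 m/s².
Braking distance = v²/(2a) = 3.3333² / (2 × 4.998) = 11.111 / 9.996 = 1.112 m.

Braking distance ≈ 1 m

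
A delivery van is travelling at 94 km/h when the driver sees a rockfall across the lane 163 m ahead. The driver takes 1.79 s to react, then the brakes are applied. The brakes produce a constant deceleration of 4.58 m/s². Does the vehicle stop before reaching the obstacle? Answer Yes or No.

Yes

94 km/h ÷ 3.6 = 26.1111 m/s.
Reaction distance = 26.1111 × 1.79 = 46.739 m.
Braking distance = v²/(2a) = 681.790 / 9.160 = 74.431 m.
Total stopping distance = 46.739 + 74.431 = 121.170 m, vs 163 m available — it stops with 163 − 121.170 = 41.830 m to spare.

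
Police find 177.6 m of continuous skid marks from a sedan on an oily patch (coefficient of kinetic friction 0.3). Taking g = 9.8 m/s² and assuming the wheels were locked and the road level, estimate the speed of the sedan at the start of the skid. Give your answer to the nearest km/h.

Deceleration a = μg = 0.3 × 9.8 = 2.940 m/s².
v = √(2a·d) = √(2 × 2.940 × 177.6) = √1044.288 = 32.3154 m/s.
= 32.3154 × 3.6 = 116.335 km/h.

Initial speed ≈ 116 km/h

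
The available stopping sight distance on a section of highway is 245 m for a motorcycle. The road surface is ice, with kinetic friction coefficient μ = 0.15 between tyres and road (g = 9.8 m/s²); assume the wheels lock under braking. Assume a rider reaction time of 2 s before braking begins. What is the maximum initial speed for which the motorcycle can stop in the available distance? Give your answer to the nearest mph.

a = μg = 0.15 × 9.8 = 1.470 m/s².
Stopping distance: v·t_r + v²/(2a) = 245 with t_r = 2 s and a = 1.470 m/s².
So v² + 5.880 v − 720.30 = 0.
Positive root: v = −a·t_r + √((a·t_r)² + 2a·d) = −2.940 + √(8.644 + 720.30) = 24.0590 m/s.
24.0590 m/s ÷ 0.44704 = 53.818 mph.

Maximum speed ≈ 54 mph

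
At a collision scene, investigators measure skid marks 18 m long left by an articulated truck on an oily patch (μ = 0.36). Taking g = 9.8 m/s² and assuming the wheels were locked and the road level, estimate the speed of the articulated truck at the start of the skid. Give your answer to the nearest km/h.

Deceleration a = μg = 0.36 × 9.8 = 3.528 m/s².
v = √(2a·d) = √(2 × 3.528 × 18) = √127.008 = 11.2698 m/s.
= 11.2698 × 3.6 = 40.571 km/h.

Initial speed ≈ 41 km/h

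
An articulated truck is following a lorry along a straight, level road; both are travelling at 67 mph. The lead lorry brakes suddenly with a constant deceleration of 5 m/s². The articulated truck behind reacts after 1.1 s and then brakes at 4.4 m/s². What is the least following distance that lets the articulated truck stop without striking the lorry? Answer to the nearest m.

67 mph × 0.44704 = 29.9517 m/s.
Leader travels v²/(2a_L) = 897.104 / 10.000 = 89.710 m before stopping.
Follower covers v·t_r = 29.9517 × 1.1 = 32.947 m while reacting, then v²/(2a_F) = 897.104 / 8.800 = 101.944 m while braking, for a total of 32.947 + 101.944 = 134.891 m.
Since a_F ≤ a_L and the follower starts braking later, the follower is never slower than the leader, so the closest approach is when both have stopped.
Minimum gap = 134.891 − 89.710 = 45.181 m.

Minimum gap ≈ 45 m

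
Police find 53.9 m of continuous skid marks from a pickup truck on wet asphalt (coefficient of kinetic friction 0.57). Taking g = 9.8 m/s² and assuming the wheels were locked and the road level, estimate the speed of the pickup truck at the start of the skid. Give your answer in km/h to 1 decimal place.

Deceleration a = μg = 0.57 × 9.8 = 5.586 m/s².
v = √(2a·d) = √(2 × 5.586 × 53.9) = √602.171 = 24.5392 m/s.
= 24.5392 × 3.6 = 88.341 km/h.

Initial speed ≈ 88.3 km/h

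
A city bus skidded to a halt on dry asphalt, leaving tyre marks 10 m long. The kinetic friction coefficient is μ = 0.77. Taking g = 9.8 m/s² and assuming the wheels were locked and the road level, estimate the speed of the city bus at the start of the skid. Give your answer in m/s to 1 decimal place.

Initial speed ≈ 12.3 m/s

Deceleration a = μg = 0.77 × 9.8 = 7.546 m/s².
v = √(2a·d) = √(2 × 7.546 × 10) = √150.920 = 12.2850 m/s.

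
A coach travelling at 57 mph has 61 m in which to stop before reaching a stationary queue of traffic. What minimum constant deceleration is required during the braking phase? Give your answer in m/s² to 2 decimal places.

Required deceleration ≈ 5.32 m/s²

57 mph × 0.44704 = 25.4813 m/s.
v² = 2a·d ⇒ a = v²/(2d) = 25.4813² / (2 × 61.000) = 649.297 / 122.000 = 5.3221 m/s².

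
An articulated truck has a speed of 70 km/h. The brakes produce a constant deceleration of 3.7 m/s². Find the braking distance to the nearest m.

70 km/h ÷ 3.6 = 19.4444 m/s.
Braking distance = v²/(2a) = 19.4444² / (2 × 3.700) = 378.085 / 7.400 = 51.093 m.

Braking distance ≈ 51 m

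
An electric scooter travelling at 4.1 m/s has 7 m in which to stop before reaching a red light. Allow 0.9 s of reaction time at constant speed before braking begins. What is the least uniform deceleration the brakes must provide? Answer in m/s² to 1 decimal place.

Distance covered during reaction = 4.1000 × 0.9 = 3.690 m.
Distance available for braking: 7 − 3.690 = 3.310 m.
v² = 2a·d ⇒ a = v²/(2d) = 4.1000² / (2 × 3.310) = 16.810 / 6.620 = 2.5393 m/s².

Required deceleration ≈ 2.5 m/s²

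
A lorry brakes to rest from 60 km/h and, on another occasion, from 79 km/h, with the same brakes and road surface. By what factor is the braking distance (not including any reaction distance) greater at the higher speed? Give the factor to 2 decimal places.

Braking distance d = v²/(2a), so with a fixed, d ∝ v².
Factor = (79/60)² = 1.3167² = 1.7337.

Factor ≈ 1.73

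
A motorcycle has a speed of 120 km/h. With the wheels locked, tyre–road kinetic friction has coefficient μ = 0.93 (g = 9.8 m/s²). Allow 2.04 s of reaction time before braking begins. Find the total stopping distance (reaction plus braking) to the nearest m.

120 km/h ÷ 3.6 = 33.3333 m/s.
a = μg = 0.93 × 9.8 = 9.114 m/s².
Reaction distance = v·t_r = 33.3333 × 2.04 = 68.000 m.
Braking distance = v²/(2a) = 33.3333² / (2 × 9.114) = 1111.109 / 18.228 = 60.956 m.
Total = 68.000 + 60.956 = 128.956 m.

Total stopping distance ≈ 129 m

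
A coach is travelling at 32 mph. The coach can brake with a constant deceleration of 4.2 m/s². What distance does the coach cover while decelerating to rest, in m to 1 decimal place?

Braking distance ≈ 24.4 m

32 mph × 0.44704 = 14.3053 m/s.
Braking distance = v²/(2a) = 14.3053² / (2 × 4.200) = 204.642 / 8.400 = 24.362 m.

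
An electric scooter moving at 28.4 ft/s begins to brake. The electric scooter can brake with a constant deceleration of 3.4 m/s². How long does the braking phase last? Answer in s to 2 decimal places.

Braking time ≈ 2.55 s

28.4 ft/s × 0.3048 = 8.6563 m/s.
Braking time = v/a = 8.6563 / 3.400 = 2.546 s.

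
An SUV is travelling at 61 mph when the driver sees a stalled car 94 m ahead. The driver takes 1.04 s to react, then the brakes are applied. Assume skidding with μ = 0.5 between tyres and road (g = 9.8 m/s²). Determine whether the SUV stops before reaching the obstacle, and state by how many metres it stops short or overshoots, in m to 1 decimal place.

No — it overshoots by 10.2 m

61 mph × 0.44704 = 27.2694 m/s.
a = μg = 0.5 × 9.8 = 4.900 m/s².
Reaction distance = 27.2694 × 1.04 = 28.360 m.
Braking distance = v²/(2a) = 743.620 / 9.800 = 75.880 m.
Total stopping distance = 28.360 + 75.880 = 104.240 m, vs 94 m available — it cannot stop in time and overshoots by 104.240 − 94 = 10.240 m.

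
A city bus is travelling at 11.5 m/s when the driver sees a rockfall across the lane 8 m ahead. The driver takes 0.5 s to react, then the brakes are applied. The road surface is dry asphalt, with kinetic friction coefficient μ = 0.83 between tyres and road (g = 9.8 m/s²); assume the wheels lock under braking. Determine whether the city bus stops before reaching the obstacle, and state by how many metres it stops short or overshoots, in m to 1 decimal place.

a = μg = 0.83 × 9.8 = 8.134 m/s².
Reaction distance = 11.5000 × 0.5 = 5.750 m.
Braking distance = v²/(2a) = 132.250 / 16.268 = 8.129 m.
Total stopping distance = 5.750 + 8.129 = 13.879 m, vs 8 m available — it cannot stop in time and overshoots by 13.879 − 8 = 5.879 m.

No — it overshoots by 5.9 m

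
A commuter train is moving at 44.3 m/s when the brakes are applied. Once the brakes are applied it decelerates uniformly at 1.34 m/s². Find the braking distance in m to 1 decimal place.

Braking distance = v²/(2a) = 44.3000² / (2 × 1.340) = 1962.490 / 2.680 = 732.272 m.

Braking distance ≈ 732.3 m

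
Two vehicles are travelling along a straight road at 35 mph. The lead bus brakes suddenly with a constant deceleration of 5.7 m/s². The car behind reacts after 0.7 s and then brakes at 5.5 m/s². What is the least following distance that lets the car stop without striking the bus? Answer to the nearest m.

Minimum gap ≈ 12 m

35 mph × 0.44704 = 15.6464 m/s.
Leader travels v²/(2a_L) = 244.810 / 11.400 = 21.475 m before stopping.
Follower covers v·t_r = 15.6464 × 0.7 = 10.952 m while reacting, then v²/(2a_F) = 244.810 / 11.000 = 22.255 m while braking, for a total of 10.952 + 22.255 = 33.207 m.
Since a_F ≤ a_L and the follower starts braking later, the follower is never slower than the leader, so the closest approach is when both have stopped.
Minimum gap = 33.207 − 21.475 = 11.732 m.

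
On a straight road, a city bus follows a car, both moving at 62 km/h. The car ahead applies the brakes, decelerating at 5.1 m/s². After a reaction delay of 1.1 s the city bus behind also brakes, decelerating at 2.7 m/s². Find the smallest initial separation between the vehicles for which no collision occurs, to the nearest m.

62 km/h ÷ 3.6 = 17.2222 m/s.
Leader travels v²/(2a_L) = 296.604 / 10.200 = 29.079 m before stopping.
Follower covers v·t_r = 17.2222 × 1.1 = 18.944 m while reacting, then v²/(2a_F) = 296.604 / 5.400 = 54.927 m while braking, for a total of 18.944 + 54.927 = 73.871 m.
Since a_F ≤ a_L and the follower starts braking later, the follower is never slower than the leader, so the closest approach is when both have stopped.
Minimum gap = 73.871 − 29.079 = 44.792 m.

Minimum gap ≈ 45 m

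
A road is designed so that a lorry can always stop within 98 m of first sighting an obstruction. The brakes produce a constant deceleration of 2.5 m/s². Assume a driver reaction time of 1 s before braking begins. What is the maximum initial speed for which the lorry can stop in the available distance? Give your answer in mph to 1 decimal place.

Maximum speed ≈ 44.2 mph

Stopping distance: v·t_r + v²/(2a) = 98 with t_r = 1 s and a = 2.500 m/s².
So v² + 5.000 v − 490.00 = 0.
Positive root: v = −a·t_r + √((a·t_r)² + 2a·d) = −2.500 + √(6.250 + 490.00) = 19.7767 m/s.
19.7767 m/s ÷ 0.44704 = 44.239 mph.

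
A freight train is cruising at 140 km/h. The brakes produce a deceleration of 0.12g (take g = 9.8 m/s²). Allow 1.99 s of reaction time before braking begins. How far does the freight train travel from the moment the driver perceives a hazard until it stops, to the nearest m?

140 km/h ÷ 3.6 = 38.8889 m/s.
a = 0.12 × 9.8 = 1.176 m/s².
Reaction distance = v·t_r = 38.8889 × 1.99 = 77.389 m.
Braking distance = v²/(2a) = 38.8889² / (2 × 1.176) = 1512.347 / 2.352 = 643.005 m.
Total = 77.389 + 643.005 = 720.394 m.

Total stopping distance ≈ 720 m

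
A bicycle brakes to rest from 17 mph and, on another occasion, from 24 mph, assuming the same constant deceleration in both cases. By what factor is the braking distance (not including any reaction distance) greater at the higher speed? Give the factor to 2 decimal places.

Braking distance d = v²/(2a), so with a fixed, d ∝ v².
Factor = (24/17)² = 1.4118² = 1.9932.

Factor ≈ 1.99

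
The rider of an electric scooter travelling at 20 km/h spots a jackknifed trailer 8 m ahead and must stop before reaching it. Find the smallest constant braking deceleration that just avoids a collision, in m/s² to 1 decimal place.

20 km/h ÷ 3.6 = 5.5556 m/s.
v² = 2a·d ⇒ a = v²/(2d) = 5.5556² / (2 × 8.000) = 30.865 / 16.000 = 1.9291 m/s².

Required deceleration ≈ 1.9 m/s²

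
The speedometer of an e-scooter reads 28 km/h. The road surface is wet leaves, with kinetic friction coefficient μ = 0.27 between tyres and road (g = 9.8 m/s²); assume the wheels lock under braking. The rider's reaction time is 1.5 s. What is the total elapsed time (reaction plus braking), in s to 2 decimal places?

28 km/h ÷ 3.6 = 7.7778 m/s.
a = μg = 0.27 × 9.8 = 2.646 m/s².
Braking time = v/a = 7.7778 / 2.646 = 2.939 s.
Total = 1.5 + 2.939 = 4.439 s.

Total time ≈ 4.44 s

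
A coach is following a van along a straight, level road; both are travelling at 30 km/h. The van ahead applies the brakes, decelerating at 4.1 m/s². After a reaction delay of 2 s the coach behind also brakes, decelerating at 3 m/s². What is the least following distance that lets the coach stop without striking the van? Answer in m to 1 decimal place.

30 km/h ÷ 3.6 = 8.3333 m/s.
Leader travels v²/(2a_L) = 69.444 / 8.200 = 8.469 m before stopping.
Follower covers v·t_r = 8.3333 × 2 = 16.667 m while reacting, then v²/(2a_F) = 69.444 / 6.000 = 11.574 m while braking, for a total of 16.667 + 11.574 = 28.241 m.
Since a_F ≤ a_L and the follower starts braking later, the follower is never slower than the leader, so the closest approach is when both have stopped.
Minimum gap = 28.241 − 8.469 = 19.772 m.

Minimum gap ≈ 19.8 m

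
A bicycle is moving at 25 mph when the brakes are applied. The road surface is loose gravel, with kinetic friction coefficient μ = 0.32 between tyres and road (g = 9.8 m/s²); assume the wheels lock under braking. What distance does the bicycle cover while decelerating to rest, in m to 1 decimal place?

25 mph × 0.44704 = 11.1760 m/s.
a = μg = 0.32 × 9.8 = 3.136 m/s².
Braking distance = v²/(2a) = 11.1760² / (2 × 3.136) = 124.903 / 6.272 = 19.914 m.

Braking distance ≈ 19.9 m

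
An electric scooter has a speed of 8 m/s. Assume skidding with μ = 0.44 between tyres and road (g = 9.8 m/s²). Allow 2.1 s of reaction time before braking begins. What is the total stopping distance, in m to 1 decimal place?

a = μg = 0.44 × 9.8 = 4.312 m/s².
Reaction distance = v·t_r = 8.0000 × 2.1 = 16.800 m.
Braking distance = v²/(2a) = 8.0000² / (2 × 4.312) = 64.000 / 8.624 = 7.421 m.
Total = 16.800 + 7.421 = 24.221 m.

Total stopping distance ≈ 24.2 m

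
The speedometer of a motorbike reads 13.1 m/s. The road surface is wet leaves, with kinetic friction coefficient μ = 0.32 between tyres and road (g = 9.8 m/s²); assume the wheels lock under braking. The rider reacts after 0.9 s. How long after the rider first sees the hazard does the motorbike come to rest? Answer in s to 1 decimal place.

a = μg = 0.32 × 9.8 = 3.136 m/s².
Braking time = v/a = 13.1000 / 3.136 = 4.177 s.
Total = 0.9 + 4.177 = 5.077 s.

Total time ≈ 5.1 s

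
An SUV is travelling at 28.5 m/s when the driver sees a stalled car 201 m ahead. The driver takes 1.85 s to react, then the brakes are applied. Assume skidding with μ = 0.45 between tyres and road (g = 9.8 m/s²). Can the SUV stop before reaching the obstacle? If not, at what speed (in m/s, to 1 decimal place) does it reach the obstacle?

Yes — it stops about 56.2 m short of the obstacle, so it never reaches it

a = μg = 0.45 × 9.8 = 4.410 m/s².
Reaction distance = 28.5000 × 1.85 = 52.725 m.
Braking distance = v²/(2a) = 812.250 / 8.820 = 92.092 m.
Total stopping distance = 52.725 + 92.092 = 144.817 m, vs 201 m available — it stops with 201 − 144.817 = 56.183 m to spare.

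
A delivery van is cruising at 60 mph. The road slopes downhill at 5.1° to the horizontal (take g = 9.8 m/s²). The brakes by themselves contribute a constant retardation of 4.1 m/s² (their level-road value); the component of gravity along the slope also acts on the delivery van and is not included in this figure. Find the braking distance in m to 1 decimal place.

60 mph × 0.44704 = 26.8224 m/s.
Gravity along the downhill slope reduces the braking deceleration: a_eff = 4.100 − 9.8·sin 5.1° = 4.100 − 0.871 = 3.229 m/s².
Braking distance = v²/(2a) = 26.8224² / (2 × 3.229) = 719.441 / 6.458 = 111.403 m.

Braking distance ≈ 111.4 m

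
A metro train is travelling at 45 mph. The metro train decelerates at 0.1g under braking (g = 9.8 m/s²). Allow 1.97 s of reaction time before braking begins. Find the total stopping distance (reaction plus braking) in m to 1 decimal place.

Total stopping distance ≈ 246.1 m

45 mph × 0.44704 = 20.1168 m/s.
a = 0.1 × 9.8 = 0.980 m/s².
Reaction distance = v·t_r = 20.1168 × 1.97 = 39.630 m.
Braking distance = v²/(2a) = 20.1168² / (2 × 0.980) = 404.686 / 1.960 = 206.472 m.
Total = 39.630 + 206.472 = 246.102 m.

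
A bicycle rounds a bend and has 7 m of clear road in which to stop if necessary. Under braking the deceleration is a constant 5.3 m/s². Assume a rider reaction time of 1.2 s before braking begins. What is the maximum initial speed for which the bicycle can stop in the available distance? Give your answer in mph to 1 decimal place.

Stopping distance: v·t_r + v²/(2a) = 7 with t_r = 1.2 s and a = 5.300 m/s².
So v² + 12.720 v − 74.20 = 0.
Positive root: v = −a·t_r + √((a·t_r)² + 2a·d) = −6.360 + √(40.450 + 74.20) = 4.3475 m/s.
4.3475 m/s ÷ 0.44704 = 9.725 mph.

Maximum speed ≈ 9.7 mph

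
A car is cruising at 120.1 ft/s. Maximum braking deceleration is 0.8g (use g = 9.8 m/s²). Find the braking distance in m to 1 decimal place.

120.1 ft/s × 0.3048 = 36.6065 m/s.
a = 0.8 × 9.8 = 7.840 m/s².
Braking distance = v²/(2a) = 36.6065² / (2 × 7.840) = 1340.036 / 15.680 = 85.461 m.

Braking distance ≈ 85.5 m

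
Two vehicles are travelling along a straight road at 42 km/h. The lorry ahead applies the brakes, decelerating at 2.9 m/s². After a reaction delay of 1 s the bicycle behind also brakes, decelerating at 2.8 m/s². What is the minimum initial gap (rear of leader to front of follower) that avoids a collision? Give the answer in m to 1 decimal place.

42 km/h ÷ 3.6 = 11.6667 m/s.
Leader travels v²/(2a_L) = 136.112 / 5.800 = 23.468 m before stopping.
Follower covers v·t_r = 11.6667 × 1 = 11.667 m while reacting, then v²/(2a_F) = 136.112 / 5.600 = 24.306 m while braking, for a total of 11.667 + 24.306 = 35.973 m.
Since a_F ≤ a_L and the follower starts braking later, the follower is never slower than the leader, so the closest approach is when both have stopped.
Minimum gap = 35.973 − 23.468 = 12.505 m.

Minimum gap ≈ 12.5 m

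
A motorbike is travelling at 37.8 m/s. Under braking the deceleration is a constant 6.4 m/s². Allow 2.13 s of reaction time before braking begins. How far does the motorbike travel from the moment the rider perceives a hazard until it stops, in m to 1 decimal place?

Reaction distance = v·t_r = 37.8000 × 2.13 = 80.514 m.
Braking distance = v²/(2a) = 37.8000² / (2 × 6.400) = 1428.840 / 12.800 = 111.628 m.
Total = 80.514 + 111.628 = 192.142 m.

Total stopping distance ≈ 192.1 m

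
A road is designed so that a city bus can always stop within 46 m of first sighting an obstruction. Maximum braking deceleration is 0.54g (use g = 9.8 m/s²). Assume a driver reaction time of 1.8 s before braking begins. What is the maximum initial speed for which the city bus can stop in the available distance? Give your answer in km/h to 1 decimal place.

Maximum speed ≈ 52.2 km/h

a = 0.54 × 9.8 = 5.292 m/s².
Stopping distance: v·t_r + v²/(2a) = 46 with t_r = 1.8 s and a = 5.292 m/s².
So v² + 19.051 v − 486.86 = 0.
Positive root: v = −a·t_r + √((a·t_r)² + 2a·d) = −9.526 + √(90.745 + 486.86) = 14.5074 m/s.
14.5074 m/s × 3.6 = 52.227 km/h.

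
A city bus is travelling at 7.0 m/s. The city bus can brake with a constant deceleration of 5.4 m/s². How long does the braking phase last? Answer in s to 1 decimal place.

Braking time = v/a = 7.0000 / 5.400 = 1.296 s.

Braking time ≈ 1.3 s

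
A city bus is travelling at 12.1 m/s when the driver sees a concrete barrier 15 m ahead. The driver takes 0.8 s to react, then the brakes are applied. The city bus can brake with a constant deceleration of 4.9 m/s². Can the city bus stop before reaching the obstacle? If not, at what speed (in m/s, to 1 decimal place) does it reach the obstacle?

No — it strikes the obstacle at 9.7 m/s

Reaction distance = 12.1000 × 0.8 = 9.680 m.
Braking distance needed to stop: v²/(2a) = 146.410 / 9.800 = 14.940 m, so total needed = 9.680 + 14.940 = 24.620 m > 15 m — it cannot stop.
Distance remaining when braking begins: 15 − 9.680 = 5.320 m.
v² = v₀² − 2a·d = 146.410 − 2 × 4.900 × 5.320 = 94.274 m²/s².
v = √94.274 = 9.709 m/s.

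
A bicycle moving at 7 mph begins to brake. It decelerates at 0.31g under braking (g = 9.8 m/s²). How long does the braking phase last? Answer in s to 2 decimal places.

Braking time ≈ 1.03 s

7 mph × 0.44704 = 3.1293 m/s.
a = 0.31 × 9.8 = 3.038 m/s².
Braking time = v/a = 3.1293 / 3.038 = 1.030 s.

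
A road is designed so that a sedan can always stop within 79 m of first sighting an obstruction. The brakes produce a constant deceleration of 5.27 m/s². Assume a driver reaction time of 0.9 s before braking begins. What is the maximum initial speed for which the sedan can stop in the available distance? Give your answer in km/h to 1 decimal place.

Maximum speed ≈ 88.2 km/h

Stopping distance: v·t_r + v²/(2a) = 79 with t_r = 0.9 s and a = 5.270 m/s².
So v² + 9.486 v − 832.66 = 0.
Positive root: v = −a·t_r + √((a·t_r)² + 2a·d) = −4.743 + √(22.496 + 832.66) = 24.5001 m/s.
24.5001 m/s × 3.6 = 88.200 km/h.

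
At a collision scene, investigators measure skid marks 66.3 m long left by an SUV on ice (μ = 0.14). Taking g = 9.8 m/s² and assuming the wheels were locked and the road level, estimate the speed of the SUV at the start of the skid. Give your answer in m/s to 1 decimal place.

Initial speed ≈ 13.5 m/s

Deceleration a = μg = 0.14 × 9.8 = 1.372 m/s².
v = √(2a·d) = √(2 × 1.372 × 66.3) = √181.927 = 13.4880 m/s.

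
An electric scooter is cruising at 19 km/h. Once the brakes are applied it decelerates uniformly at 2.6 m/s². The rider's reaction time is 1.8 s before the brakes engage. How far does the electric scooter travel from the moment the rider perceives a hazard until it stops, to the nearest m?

19 km/h ÷ 3.6 = 5.2778 m/s.
Reaction distance = v·t_r = 5.2778 × 1.8 = 9.500 m.
Braking distance = v²/(2a) = 5.2778² / (2 × 2.600) = 27.855 / 5.200 = 5.357 m.
Total = 9.500 + 5.357 = 14.857 m.

Total stopping distance ≈ 15 m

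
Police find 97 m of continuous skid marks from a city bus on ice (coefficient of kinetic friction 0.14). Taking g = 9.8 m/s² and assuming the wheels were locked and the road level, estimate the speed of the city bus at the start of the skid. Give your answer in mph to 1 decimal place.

Initial speed ≈ 36.5 mph

Deceleration a = μg = 0.14 × 9.8 = 1.372 m/s².
v = √(2a·d) = √(2 × 1.372 × 97) = √266.168 = 16.3147 m/s.
= 16.3147 ÷ 0.44704 = 36.495 mph.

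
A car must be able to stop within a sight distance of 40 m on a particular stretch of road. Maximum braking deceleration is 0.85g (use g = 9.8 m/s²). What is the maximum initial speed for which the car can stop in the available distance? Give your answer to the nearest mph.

Maximum speed ≈ 58 mph

a = 0.85 × 9.8 = 8.330 m/s².
v²/(2a) = d ⇒ v = √(2 × 8.330 × 40) = √666.40 = 25.8147 m/s.
25.8147 m/s ÷ 0.44704 = 57.746 mph.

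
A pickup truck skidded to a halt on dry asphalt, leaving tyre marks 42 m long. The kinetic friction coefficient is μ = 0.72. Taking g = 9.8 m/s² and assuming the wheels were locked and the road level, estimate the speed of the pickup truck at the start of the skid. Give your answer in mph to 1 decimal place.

Initial speed ≈ 54.5 mph

Deceleration a = μg = 0.72 × 9.8 = 7.056 m/s².
v = √(2a·d) = √(2 × 7.056 × 42) = √592.704 = 24.3455 m/s.
= 24.3455 ÷ 0.44704 = 54.459 mph.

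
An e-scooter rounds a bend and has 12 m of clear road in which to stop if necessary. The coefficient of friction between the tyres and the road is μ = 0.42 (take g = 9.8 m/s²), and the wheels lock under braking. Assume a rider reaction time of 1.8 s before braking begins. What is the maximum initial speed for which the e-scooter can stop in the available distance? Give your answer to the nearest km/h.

Maximum speed ≈ 18 km/h

a = μg = 0.42 × 9.8 = 4.116 m/s².
Stopping distance: v·t_r + v²/(2a) = 12 with t_r = 1.8 s and a = 4.116 m/s².
So v² + 14.818 v − 98.78 = 0.
Positive root: v = −a·t_r + √((a·t_r)² + 2a·d) = −7.409 + √(54.893 + 98.78) = 4.9875 m/s.
4.9875 m/s × 3.6 = 17.955 km/h.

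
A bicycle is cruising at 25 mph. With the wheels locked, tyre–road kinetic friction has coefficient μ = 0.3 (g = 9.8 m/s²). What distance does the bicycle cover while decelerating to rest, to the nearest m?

Braking distance ≈ 21 m

25 mph × 0.44704 = 11.1760 m/s.
a = μg = 0.3 × 9.8 = 2.940 m/s².
Braking distance = v²/(2a) = 11.1760² / (2 × 2.940) = 124.903 / 5.880 = 21.242 m.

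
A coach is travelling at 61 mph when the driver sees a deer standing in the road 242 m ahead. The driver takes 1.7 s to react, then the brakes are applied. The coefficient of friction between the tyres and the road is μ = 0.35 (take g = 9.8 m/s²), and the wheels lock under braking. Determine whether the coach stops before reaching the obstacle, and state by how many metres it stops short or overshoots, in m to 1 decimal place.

Yes — it stops 87.2 m short of the obstacle

61 mph × 0.44704 = 27.2694 m/s.
a = μg = 0.35 × 9.8 = 3.430 m/s².
Reaction distance = 27.2694 × 1.7 = 46.358 m.
Braking distance = v²/(2a) = 743.620 / 6.860 = 108.399 m.
Total stopping distance = 46.358 + 108.399 = 154.757 m, vs 242 m available — it stops with 242 − 154.757 = 87.243 m to spare.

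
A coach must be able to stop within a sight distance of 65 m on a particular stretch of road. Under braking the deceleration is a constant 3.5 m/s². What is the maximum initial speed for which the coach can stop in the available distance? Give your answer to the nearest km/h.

Maximum speed ≈ 77 km/h

v²/(2a) = d ⇒ v = √(2 × 3.500 × 65) = √455.00 = 21.3307 m/s.
21.3307 m/s × 3.6 = 76.791 km/h.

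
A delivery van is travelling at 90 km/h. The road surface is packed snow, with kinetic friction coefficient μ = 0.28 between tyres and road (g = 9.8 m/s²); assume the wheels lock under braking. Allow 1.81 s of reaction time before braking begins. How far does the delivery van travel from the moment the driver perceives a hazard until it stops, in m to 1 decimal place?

90 km/h ÷ 3.6 = 25.0000 m/s.
a = μg = 0.28 × 9.8 = 2.744 m/s².
Reaction distance = v·t_r = 25.0000 × 1.81 = 45.250 m.
Braking distance = v²/(2a) = 25.0000² / (2 × 2.744) = 625.000 / 5.488 = 113.885 m.
Total = 45.250 + 113.885 = 159.135 m.

Total stopping distance ≈ 159.1 m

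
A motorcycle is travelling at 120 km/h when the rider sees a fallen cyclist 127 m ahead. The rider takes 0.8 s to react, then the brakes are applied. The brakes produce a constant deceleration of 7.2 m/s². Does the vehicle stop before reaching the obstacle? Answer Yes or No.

120 km/h ÷ 3.6 = 33.3333 m/s.
Reaction distance = 33.3333 × 0.8 = 26.667 m.
Braking distance = v²/(2a) = 1111.109 / 14.400 = 77.160 m.
Total stopping distance = 26.667 + 77.160 = 103.827 m, vs 127 m available — it stops with 127 − 103.827 = 23.173 m to spare.

Yes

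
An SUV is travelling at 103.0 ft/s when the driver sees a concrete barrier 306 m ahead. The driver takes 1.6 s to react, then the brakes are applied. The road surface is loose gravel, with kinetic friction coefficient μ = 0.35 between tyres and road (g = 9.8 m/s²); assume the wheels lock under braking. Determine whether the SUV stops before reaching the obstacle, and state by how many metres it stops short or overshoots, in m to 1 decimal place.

Yes — it stops 112.1 m short of the obstacle

103 ft/s × 0.3048 = 31.3944 m/s.
a = μg = 0.35 × 9.8 = 3.430 m/s².
Reaction distance = 31.3944 × 1.6 = 50.231 m.
Braking distance = v²/(2a) = 985.608 / 6.860 = 143.675 m.
Total stopping distance = 50.231 + 143.675 = 193.906 m, vs 306 m available — it stops with 306 − 193.906 = 112.094 m to spare.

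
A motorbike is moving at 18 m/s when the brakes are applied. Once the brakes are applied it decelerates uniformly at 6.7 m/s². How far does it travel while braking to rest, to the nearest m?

Braking distance = v²/(2a) = 18.0000² / (2 × 6.700) = 324.000 / 13.400 = 24.179 m.

Braking distance ≈ 24 m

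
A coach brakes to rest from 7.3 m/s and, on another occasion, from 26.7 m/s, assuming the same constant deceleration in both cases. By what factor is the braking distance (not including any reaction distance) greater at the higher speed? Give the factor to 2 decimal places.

Braking distance d = v²/(2a), so with a fixed, d ∝ v².
Factor = (26.7/7.3)² = 3.6575² = 13.3773.

Factor ≈ 13.38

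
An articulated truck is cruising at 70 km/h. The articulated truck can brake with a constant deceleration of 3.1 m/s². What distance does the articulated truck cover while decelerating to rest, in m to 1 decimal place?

70 km/h ÷ 3.6 = 19.4444 m/s.
Braking distance = v²/(2a) = 19.4444² / (2 × 3.100) = 378.085 / 6.200 = 60.981 m.

Braking distance ≈ 61.0 m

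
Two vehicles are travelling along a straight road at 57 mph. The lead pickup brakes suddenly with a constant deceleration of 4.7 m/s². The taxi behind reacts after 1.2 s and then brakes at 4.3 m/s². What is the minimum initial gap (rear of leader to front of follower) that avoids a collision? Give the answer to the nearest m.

Minimum gap ≈ 37 m

57 mph × 0.44704 = 25.4813 m/s.
Leader travels v²/(2a_L) = 649.297 / 9.400 = 69.074 m before stopping.
Follower covers v·t_r = 25.4813 × 1.2 = 30.578 m while reacting, then v²/(2a_F) = 649.297 / 8.600 = 75.500 m while braking, for a total of 30.578 + 75.500 = 106.078 m.
Since a_F ≤ a_L and the follower starts braking later, the follower is never slower than the leader, so the closest approach is when both have stopped.
Minimum gap = 106.078 − 69.074 = 37.004 m.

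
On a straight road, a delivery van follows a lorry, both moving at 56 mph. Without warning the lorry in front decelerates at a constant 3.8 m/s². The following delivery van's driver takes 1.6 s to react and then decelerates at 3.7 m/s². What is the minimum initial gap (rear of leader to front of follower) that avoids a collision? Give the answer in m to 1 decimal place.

Minimum gap ≈ 42.3 m

56 mph × 0.44704 = 25.0342 m/s.
Leader travels v²/(2a_L) = 626.711 / 7.600 = 82.462 m before stopping.
Follower covers v·t_r = 25.0342 × 1.6 = 40.055 m while reacting, then v²/(2a_F) = 626.711 / 7.400 = 84.691 m while braking, for a total of 40.055 + 84.691 = 124.746 m.
Since a_F ≤ a_L and the follower starts braking later, the follower is never slower than the leader, so the closest approach is when both have stopped.
Minimum gap = 124.746 − 82.462 = 42.284 m.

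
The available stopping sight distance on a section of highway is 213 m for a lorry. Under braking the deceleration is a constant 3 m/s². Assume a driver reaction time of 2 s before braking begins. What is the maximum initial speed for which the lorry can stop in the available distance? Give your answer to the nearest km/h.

Maximum speed ≈ 109 km/h

Stopping distance: v·t_r + v²/(2a) = 213 with t_r = 2 s and a = 3.000 m/s².
So v² + 12.000 v − 1278.00 = 0.
Positive root: v = −a·t_r + √((a·t_r)² + 2a·d) = −6.000 + √(36.000 + 1278.00) = 30.2491 m/s.
30.2491 m/s × 3.6 = 108.897 km/h.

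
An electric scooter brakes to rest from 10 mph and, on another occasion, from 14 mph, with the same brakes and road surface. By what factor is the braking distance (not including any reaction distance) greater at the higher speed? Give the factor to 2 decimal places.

Factor ≈ 1.96

Braking distance d = v²/(2a), so with a fixed, d ∝ v².
Factor = (14/10)² = 1.4000² = 1.9600.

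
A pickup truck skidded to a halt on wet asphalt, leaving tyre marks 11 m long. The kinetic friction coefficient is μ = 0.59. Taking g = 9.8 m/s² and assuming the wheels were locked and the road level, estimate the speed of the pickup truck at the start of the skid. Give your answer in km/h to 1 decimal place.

Initial speed ≈ 40.6 km/h

Deceleration a = μg = 0.59 × 9.8 = 5.782 m/s².
v = √(2a·d) = √(2 × 5.782 × 11) = √127.204 = 11.2785 m/s.
= 11.2785 × 3.6 = 40.603 km/h.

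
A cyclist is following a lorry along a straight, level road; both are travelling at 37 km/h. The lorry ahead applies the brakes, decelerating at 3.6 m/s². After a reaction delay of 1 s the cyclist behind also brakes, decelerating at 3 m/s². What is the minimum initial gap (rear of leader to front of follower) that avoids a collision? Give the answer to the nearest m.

Minimum gap ≈ 13 m

37 km/h ÷ 3.6 = 10.2778 m/s.
Leader travels v²/(2a_L) = 105.633 / 7.200 = 14.671 m before stopping.
Follower covers v·t_r = 10.2778 × 1 = 10.278 m while reacting, then v²/(2a_F) = 105.633 / 6.000 = 17.605 m while braking, for a total of 10.278 + 17.605 = 27.883 m.
Since a_F ≤ a_L and the follower starts braking later, the follower is never slower than the leader, so the closest approach is when both have stopped.
Minimum gap = 27.883 − 14.671 = 13.212 m.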